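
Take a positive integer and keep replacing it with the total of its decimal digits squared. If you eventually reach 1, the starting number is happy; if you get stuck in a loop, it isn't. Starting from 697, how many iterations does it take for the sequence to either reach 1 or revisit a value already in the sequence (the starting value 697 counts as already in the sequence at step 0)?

11

697 → 6² + 9² + 7² = 36 + 81 + 49 = 166
166 → 1² + 6² + 6² = 1 + 36 + 36 = 73
73 → 7² + 3² = 49 + 9 = 58
58 → 5² + 8² = 25 + 64 = 89
89 → 8² + 9² = 64 + 81 = 145
145 → 1² + 4² + 5² = 1 + 16 + 25 = 42
42 → 4² + 2² = 16 + 4 = 20
20 → 2² + 0² = 4 + 0 = 4
4 → 4² = 16
16 → 1² + 6² = 1 + 36 = 37
37 → 3² + 7² = 9 + 49 = 58  — 58 repeats.
That took 11 steps.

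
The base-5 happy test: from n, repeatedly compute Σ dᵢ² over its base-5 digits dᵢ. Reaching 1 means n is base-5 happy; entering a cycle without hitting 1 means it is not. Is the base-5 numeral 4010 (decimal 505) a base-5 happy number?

505 = (4,0,1,0)_5 → 4² + 0² + 1² + 0² = 16 + 0 + 1 + 0 = 17
17 = (3,2)_5 → 3² + 2² = 9 + 4 = 13
13 = (2,3)_5 → 2² + 3² = 4 + 9 = 13  — 13 already seen; the sequence cycles without reaching 1.

not base-5 happy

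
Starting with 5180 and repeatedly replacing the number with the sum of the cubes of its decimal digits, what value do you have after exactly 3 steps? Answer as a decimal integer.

593

5180 → 5³ + 1³ + 8³ + 0³ = 125 + 1 + 512 + 0 = 638
638 → 6³ + 3³ + 8³ = 216 + 27 + 512 = 755
755 → 7³ + 5³ + 5³ = 343 + 125 + 125 = 593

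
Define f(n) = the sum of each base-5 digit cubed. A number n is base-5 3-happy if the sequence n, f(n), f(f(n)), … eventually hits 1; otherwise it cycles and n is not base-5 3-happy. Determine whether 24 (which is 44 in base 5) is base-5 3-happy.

not base-5 3-happy

24 = (4,4)_5 → 4³ + 4³ = 64 + 64 = 128
128 = (1,0,0,3)_5 → 1³ + 0³ + 0³ + 3³ = 1 + 0 + 0 + 27 = 28
28 = (1,0,3)_5 → 1³ + 0³ + 3³ = 1 + 0 + 27 = 28  — 28 already seen; the sequence cycles without reaching 1.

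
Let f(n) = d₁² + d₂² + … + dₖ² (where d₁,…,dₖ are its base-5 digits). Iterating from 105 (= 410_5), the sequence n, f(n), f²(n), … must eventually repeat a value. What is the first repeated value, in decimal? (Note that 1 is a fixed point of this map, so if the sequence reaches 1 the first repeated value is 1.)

13

105 = (4,1,0)_5 → 4² + 1² + 0² = 17
17 = (3,2)_5 → 3² + 2² = 13
13 = (2,3)_5 → 2² + 3² = 13  — 13 already appeared earlier.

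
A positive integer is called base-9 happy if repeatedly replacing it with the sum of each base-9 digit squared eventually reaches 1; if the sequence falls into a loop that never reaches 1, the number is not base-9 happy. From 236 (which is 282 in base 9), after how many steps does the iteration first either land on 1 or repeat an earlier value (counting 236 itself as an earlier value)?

4

236 = (2,8,2)_9 → 2² + 8² + 2² = 4 + 64 + 4 = 72
72 = (8,0)_9 → 8² + 0² = 64 + 0 = 64
64 = (7,1)_9 → 7² + 1² = 49 + 1 = 50
50 = (5,5)_9 → 5² + 5² = 25 + 25 = 50  — 50 repeats.
That took 4 steps.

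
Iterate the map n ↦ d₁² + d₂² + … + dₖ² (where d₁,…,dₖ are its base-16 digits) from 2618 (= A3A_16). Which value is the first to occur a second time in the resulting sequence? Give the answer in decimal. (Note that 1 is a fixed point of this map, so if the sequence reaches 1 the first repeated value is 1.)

2618 = (10,3,10)_16 → 10² + 3² + 10² = 100 + 9 + 100 = 209
209 = (13,1)_16 → 13² + 1² = 169 + 1 = 170
170 = (10,10)_16 → 10² + 10² = 100 + 100 = 200
200 = (12,8)_16 → 12² + 8² = 144 + 64 = 208
208 = (13,0)_16 → 13² + 0² = 169 + 0 = 169
169 = (10,9)_16 → 10² + 9² = 100 + 81 = 181
181 = (11,5)_16 → 11² + 5² = 121 + 25 = 146
146 = (9,2)_16 → 9² + 2² = 81 + 4 = 85
85 = (5,5)_16 → 5² + 5² = 25 + 25 = 50
50 = (3,2)_16 → 3² + 2² = 9 + 4 = 13
13 = (13)_16 → 13² = 169  — 169 already appeared earlier.

169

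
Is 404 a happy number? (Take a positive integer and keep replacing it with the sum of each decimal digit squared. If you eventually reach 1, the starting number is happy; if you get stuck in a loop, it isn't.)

happy

404 → 4² + 0² + 4² = 16 + 0 + 16 = 32
32 → 3² + 2² = 9 + 4 = 13
13 → 1² + 3² = 1 + 9 = 10
10 → 1² + 0² = 1 + 0 = 1  — reached 1.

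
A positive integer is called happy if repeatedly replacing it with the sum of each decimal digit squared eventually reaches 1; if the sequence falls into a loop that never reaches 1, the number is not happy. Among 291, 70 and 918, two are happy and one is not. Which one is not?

918

291: 291 → 86 → 100 → 1  — reaches 1 (happy)
70: 70 → 49 → 97 → 130 → 10 → 1  — reaches 1 (happy)
918: 918 → 146 → 53 → 34 → 25 → 29 → 85 → 89 → 145 → 42 → 20 → 4 → 16 → 37 → 58 → 89  — repeats 89 (not happy)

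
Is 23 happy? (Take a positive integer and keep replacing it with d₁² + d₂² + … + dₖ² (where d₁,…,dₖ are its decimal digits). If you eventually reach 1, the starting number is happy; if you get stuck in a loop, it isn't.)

23 → 2² + 3² = 4 + 9 = 13
13 → 1² + 3² = 1 + 9 = 10
10 → 1² + 0² = 1 + 0 = 1  — reached 1.

happy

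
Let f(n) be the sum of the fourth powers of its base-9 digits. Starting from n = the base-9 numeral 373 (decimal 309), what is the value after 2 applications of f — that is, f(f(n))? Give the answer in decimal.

309 = (3,7,3)_9 → 3⁴ + 7⁴ + 3⁴ = 2563
2563 = (3,4,5,7)_9 → 3⁴ + 4⁴ + 5⁴ + 7⁴ = 3363

3363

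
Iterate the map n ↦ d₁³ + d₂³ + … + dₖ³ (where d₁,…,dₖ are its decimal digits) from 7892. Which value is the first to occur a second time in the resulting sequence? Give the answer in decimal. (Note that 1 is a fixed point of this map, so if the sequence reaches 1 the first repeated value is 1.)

7892 → 7³ + 8³ + 9³ + 2³ = 1592
1592 → 1³ + 5³ + 9³ + 2³ = 863
863 → 8³ + 6³ + 3³ = 755
755 → 7³ + 5³ + 5³ = 593
593 → 5³ + 9³ + 3³ = 881
881 → 8³ + 8³ + 1³ = 1025
1025 → 1³ + 0³ + 2³ + 5³ = 134
134 → 1³ + 3³ + 4³ = 92
92 → 9³ + 2³ = 737
737 → 7³ + 3³ + 7³ = 713
713 → 7³ + 1³ + 3³ = 371
371 → 3³ + 7³ + 1³ = 371  — 371 already appeared earlier.

371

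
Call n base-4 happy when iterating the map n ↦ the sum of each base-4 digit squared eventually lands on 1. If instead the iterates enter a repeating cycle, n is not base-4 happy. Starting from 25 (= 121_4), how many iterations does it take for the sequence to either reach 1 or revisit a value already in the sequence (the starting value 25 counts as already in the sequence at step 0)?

25 = (1,2,1)_4 → 1² + 2² + 1² = 1 + 4 + 1 = 6
6 = (1,2)_4 → 1² + 2² = 1 + 4 = 5
5 = (1,1)_4 → 1² + 1² = 1 + 1 = 2
2 = (2)_4 → 2² = 4
4 = (1,0)_4 → 1² + 0² = 1 + 0 = 1  — reached 1.
That took 5 steps.

5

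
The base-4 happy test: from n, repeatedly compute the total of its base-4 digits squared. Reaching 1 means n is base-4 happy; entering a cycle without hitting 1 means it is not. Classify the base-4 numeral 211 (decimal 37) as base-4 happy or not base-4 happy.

base-4 happy

37 = (2,1,1)_4 → 2² + 1² + 1² = 6
6 = (1,2)_4 → 1² + 2² = 5
5 = (1,1)_4 → 1² + 1² = 2
2 = (2)_4 → 2² = 4
4 = (1,0)_4 → 1² + 0² = 1  — reached 1.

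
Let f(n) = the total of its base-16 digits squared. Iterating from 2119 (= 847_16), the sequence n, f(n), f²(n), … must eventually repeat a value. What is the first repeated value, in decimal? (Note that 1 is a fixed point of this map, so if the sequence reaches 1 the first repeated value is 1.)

2119 = (8,4,7)_16 → 129
129 = (8,1)_16 → 65
65 = (4,1)_16 → 17
17 = (1,1)_16 → 2
2 = (2)_16 → 4
4 = (4)_16 → 16
16 = (1,0)_16 → 1  — reached the fixed point 1.
1 → 1, so 1 is the first repeated value.

1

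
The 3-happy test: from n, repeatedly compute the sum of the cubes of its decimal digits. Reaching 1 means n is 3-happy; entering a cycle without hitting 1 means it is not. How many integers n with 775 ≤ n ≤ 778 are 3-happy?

775: 775 → 811 → 514 → 190 → 730 → 370 → 370  — not 3-happy
776: 776 → 902 → 737 → 713 → 371 → 371  — not 3-happy
777: 777 → 1029 → 738 → 882 → 1032 → 36 → 243 → 99 → 1458 → 702 → 351 → 153 → 153  — not 3-happy
778: 778 → 1198 → 1243 → 100 → 1  — 3-happy
3-happy: 778

1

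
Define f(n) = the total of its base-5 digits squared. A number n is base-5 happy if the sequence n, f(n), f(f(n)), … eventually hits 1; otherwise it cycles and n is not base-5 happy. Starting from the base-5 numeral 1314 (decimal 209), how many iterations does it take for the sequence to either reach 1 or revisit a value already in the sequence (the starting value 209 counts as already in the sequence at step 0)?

3

209 = (1,3,1,4)_5 → 1² + 3² + 1² + 4² = 27
27 = (1,0,2)_5 → 1² + 0² + 2² = 5
5 = (1,0)_5 → 1² + 0² = 1  — reached 1.
That took 3 steps.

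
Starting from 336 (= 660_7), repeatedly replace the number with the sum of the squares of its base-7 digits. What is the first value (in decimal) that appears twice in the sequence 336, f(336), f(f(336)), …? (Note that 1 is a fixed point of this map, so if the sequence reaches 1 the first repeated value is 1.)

4

336 = (6,6,0)_7 → 72
72 = (1,3,2)_7 → 14
14 = (2,0)_7 → 4
4 = (4)_7 → 16
16 = (2,2)_7 → 8
8 = (1,1)_7 → 2
2 = (2)_7 → 4  — 4 already appeared earlier.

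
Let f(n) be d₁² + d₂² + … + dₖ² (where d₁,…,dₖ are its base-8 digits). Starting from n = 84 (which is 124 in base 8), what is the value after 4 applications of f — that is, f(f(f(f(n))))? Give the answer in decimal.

20

84 = (1,2,4)_8 → 21
21 = (2,5)_8 → 29
29 = (3,5)_8 → 34
34 = (4,2)_8 → 20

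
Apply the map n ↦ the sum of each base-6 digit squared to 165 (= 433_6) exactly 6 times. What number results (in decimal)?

5

165 = (4,3,3)_6 → 4² + 3² + 3² = 16 + 9 + 9 = 34
34 = (5,4)_6 → 5² + 4² = 25 + 16 = 41
41 = (1,0,5)_6 → 1² + 0² + 5² = 1 + 0 + 25 = 26
26 = (4,2)_6 → 4² + 2² = 16 + 4 = 20
20 = (3,2)_6 → 3² + 2² = 9 + 4 = 13
13 = (2,1)_6 → 2² + 1² = 4 + 1 = 5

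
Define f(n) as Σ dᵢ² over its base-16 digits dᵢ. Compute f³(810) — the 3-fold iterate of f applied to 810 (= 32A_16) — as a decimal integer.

810 = (3,2,10)_16 → 3² + 2² + 10² = 113
113 = (7,1)_16 → 7² + 1² = 50
50 = (3,2)_16 → 3² + 2² = 13

13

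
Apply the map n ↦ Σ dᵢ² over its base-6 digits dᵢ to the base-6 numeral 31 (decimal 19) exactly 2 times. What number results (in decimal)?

19 = (3,1)_6 → 3² + 1² = 9 + 1 = 10
10 = (1,4)_6 → 1² + 4² = 1 + 16 = 17

17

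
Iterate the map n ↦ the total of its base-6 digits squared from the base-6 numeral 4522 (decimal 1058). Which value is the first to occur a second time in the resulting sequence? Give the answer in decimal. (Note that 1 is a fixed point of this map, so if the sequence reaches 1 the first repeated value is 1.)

1058 = (4,5,2,2)_6 → 4² + 5² + 2² + 2² = 16 + 25 + 4 + 4 = 49
49 = (1,2,1)_6 → 1² + 2² + 1² = 1 + 4 + 1 = 6
6 = (1,0)_6 → 1² + 0² = 1 + 0 = 1  — reached the fixed point 1.
1 → 1, so 1 is the first repeated value.

1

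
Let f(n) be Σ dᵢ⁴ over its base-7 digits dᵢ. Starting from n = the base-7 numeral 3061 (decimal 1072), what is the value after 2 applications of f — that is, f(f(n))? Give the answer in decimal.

1072 = (3,0,6,1)_7 → 3⁴ + 0⁴ + 6⁴ + 1⁴ = 1378
1378 = (4,0,0,6)_7 → 4⁴ + 0⁴ + 0⁴ + 6⁴ = 1552

1552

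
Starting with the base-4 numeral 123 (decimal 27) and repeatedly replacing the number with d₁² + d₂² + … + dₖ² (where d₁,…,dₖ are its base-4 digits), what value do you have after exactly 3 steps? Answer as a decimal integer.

27 = (1,2,3)_4 → 1² + 2² + 3² = 14
14 = (3,2)_4 → 3² + 2² = 13
13 = (3,1)_4 → 3² + 1² = 10

10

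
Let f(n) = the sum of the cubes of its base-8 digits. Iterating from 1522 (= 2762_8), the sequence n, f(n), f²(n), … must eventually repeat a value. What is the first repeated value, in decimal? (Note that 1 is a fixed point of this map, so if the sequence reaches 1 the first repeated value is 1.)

559

1522 = (2,7,6,2)_8 → 575
575 = (1,0,7,7)_8 → 687
687 = (1,2,5,7)_8 → 477
477 = (7,3,5)_8 → 495
495 = (7,5,7)_8 → 811
811 = (1,4,5,3)_8 → 217
217 = (3,3,1)_8 → 55
55 = (6,7)_8 → 559
559 = (1,0,5,7)_8 → 469
469 = (7,2,5)_8 → 476
476 = (7,3,4)_8 → 434
434 = (6,6,2)_8 → 440
440 = (6,7,0)_8 → 559  — 559 already appeared earlier.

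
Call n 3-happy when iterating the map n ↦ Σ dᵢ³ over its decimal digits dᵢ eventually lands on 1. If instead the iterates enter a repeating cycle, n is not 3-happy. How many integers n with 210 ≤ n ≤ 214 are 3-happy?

1

210: 210 → 9 → 729 → 1080 → 513 → 153 → 153  — not 3-happy
211: 211 → 10 → 1  — 3-happy
212: 212 → 17 → 344 → 155 → 251 → 134 → 92 → 737 → 713 → 371 → 371  — not 3-happy
213: 213 → 36 → 243 → 99 → 1458 → 702 → 351 → 153 → 153  — not 3-happy
214: 214 → 73 → 370 → 370  — not 3-happy
3-happy: 211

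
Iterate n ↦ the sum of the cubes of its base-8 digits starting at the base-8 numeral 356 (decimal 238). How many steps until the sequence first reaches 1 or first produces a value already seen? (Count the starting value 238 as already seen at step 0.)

7

238 = (3,5,6)_8 → 368
368 = (5,6,0)_8 → 341
341 = (5,2,5)_8 → 258
258 = (4,0,2)_8 → 72
72 = (1,1,0)_8 → 2
2 = (2)_8 → 8
8 = (1,0)_8 → 1  — reached 1.
That took 7 steps.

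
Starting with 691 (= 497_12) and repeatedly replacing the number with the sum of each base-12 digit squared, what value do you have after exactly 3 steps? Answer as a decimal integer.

691 = (4,9,7)_12 → 4² + 9² + 7² = 146
146 = (1,0,2)_12 → 1² + 0² + 2² = 5
5 = (5)_12 → 5² = 25

25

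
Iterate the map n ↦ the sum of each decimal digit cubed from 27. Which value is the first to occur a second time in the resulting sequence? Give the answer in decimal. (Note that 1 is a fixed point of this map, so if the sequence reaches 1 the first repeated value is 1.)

27 → 2³ + 7³ = 351
351 → 3³ + 5³ + 1³ = 153
153 → 1³ + 5³ + 3³ = 153  — 153 already appeared earlier.

153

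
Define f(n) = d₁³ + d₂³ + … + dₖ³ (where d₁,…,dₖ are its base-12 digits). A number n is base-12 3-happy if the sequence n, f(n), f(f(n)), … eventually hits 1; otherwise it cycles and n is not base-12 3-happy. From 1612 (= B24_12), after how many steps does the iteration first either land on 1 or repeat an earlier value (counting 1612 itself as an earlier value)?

14

1612 = (11,2,4)_12 → 11³ + 2³ + 4³ = 1403
1403 = (9,8,11)_12 → 9³ + 8³ + 11³ = 2572
2572 = (1,5,10,4)_12 → 1³ + 5³ + 10³ + 4³ = 1190
1190 = (8,3,2)_12 → 8³ + 3³ + 2³ = 547
547 = (3,9,7)_12 → 3³ + 9³ + 7³ = 1099
1099 = (7,7,7)_12 → 7³ + 7³ + 7³ = 1029
1029 = (7,1,9)_12 → 7³ + 1³ + 9³ = 1073
1073 = (7,5,5)_12 → 7³ + 5³ + 5³ = 593
593 = (4,1,5)_12 → 4³ + 1³ + 5³ = 190
190 = (1,3,10)_12 → 1³ + 3³ + 10³ = 1028
1028 = (7,1,8)_12 → 7³ + 1³ + 8³ = 856
856 = (5,11,4)_12 → 5³ + 11³ + 4³ = 1520
1520 = (10,6,8)_12 → 10³ + 6³ + 8³ = 1728
1728 = (1,0,0,0)_12 → 1³ + 0³ + 0³ + 0³ = 1  — reached 1.
That took 14 steps.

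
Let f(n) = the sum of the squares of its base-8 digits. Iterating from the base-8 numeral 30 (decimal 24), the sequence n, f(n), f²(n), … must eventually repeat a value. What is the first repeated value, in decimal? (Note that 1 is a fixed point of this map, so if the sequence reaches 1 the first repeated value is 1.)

24 = (3,0)_8 → 3² + 0² = 9 + 0 = 9
9 = (1,1)_8 → 1² + 1² = 1 + 1 = 2
2 = (2)_8 → 2² = 4
4 = (4)_8 → 4² = 16
16 = (2,0)_8 → 2² + 0² = 4 + 0 = 4  — 4 already appeared earlier.

4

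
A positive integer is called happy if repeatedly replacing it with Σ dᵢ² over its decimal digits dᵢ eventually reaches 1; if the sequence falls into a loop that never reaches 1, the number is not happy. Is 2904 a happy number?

not happy

2904 → 2² + 9² + 0² + 4² = 101
101 → 1² + 0² + 1² = 2
2 → 2² = 4
4 → 4² = 16
16 → 1² + 6² = 37
37 → 3² + 7² = 58
58 → 5² + 8² = 89
89 → 8² + 9² = 145
145 → 1² + 4² + 5² = 42
42 → 4² + 2² = 20
20 → 2² + 0² = 4  — 4 already seen; the sequence cycles without reaching 1.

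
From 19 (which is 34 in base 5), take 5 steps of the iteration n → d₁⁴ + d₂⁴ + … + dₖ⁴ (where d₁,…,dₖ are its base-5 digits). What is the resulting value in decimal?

83

19 = (3,4)_5 → 3⁴ + 4⁴ = 81 + 256 = 337
337 = (2,3,2,2)_5 → 2⁴ + 3⁴ + 2⁴ + 2⁴ = 16 + 81 + 16 + 16 = 129
129 = (1,0,0,4)_5 → 1⁴ + 0⁴ + 0⁴ + 4⁴ = 1 + 0 + 0 + 256 = 257
257 = (2,0,1,2)_5 → 2⁴ + 0⁴ + 1⁴ + 2⁴ = 16 + 0 + 1 + 16 = 33
33 = (1,1,3)_5 → 1⁴ + 1⁴ + 3⁴ = 1 + 1 + 81 = 83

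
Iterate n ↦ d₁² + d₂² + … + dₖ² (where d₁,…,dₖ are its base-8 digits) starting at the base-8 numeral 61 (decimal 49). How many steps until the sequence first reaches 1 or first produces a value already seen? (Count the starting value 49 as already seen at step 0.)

49 = (6,1)_8 → 6² + 1² = 36 + 1 = 37
37 = (4,5)_8 → 4² + 5² = 16 + 25 = 41
41 = (5,1)_8 → 5² + 1² = 25 + 1 = 26
26 = (3,2)_8 → 3² + 2² = 9 + 4 = 13
13 = (1,5)_8 → 1² + 5² = 1 + 25 = 26  — 26 repeats.
That took 5 steps.

5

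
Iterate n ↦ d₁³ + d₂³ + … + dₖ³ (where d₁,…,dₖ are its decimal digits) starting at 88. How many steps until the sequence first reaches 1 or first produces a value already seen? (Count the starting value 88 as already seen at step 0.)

4

88 → 1024
1024 → 73
73 → 370
370 → 370  — 370 repeats.
That took 4 steps.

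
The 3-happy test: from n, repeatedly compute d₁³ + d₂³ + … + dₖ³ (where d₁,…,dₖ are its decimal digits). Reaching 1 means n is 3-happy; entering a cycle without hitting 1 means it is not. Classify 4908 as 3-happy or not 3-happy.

not 3-happy

4908 → 1305
1305 → 153
153 → 153  — 153 already seen; the sequence cycles without reaching 1.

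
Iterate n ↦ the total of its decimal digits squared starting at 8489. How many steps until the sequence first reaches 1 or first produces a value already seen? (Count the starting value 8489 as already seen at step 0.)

14

8489 → 8² + 4² + 8² + 9² = 64 + 16 + 64 + 81 = 225
225 → 2² + 2² + 5² = 4 + 4 + 25 = 33
33 → 3² + 3² = 9 + 9 = 18
18 → 1² + 8² = 1 + 64 = 65
65 → 6² + 5² = 36 + 25 = 61
61 → 6² + 1² = 36 + 1 = 37
37 → 3² + 7² = 9 + 49 = 58
58 → 5² + 8² = 25 + 64 = 89
89 → 8² + 9² = 64 + 81 = 145
145 → 1² + 4² + 5² = 1 + 16 + 25 = 42
42 → 4² + 2² = 16 + 4 = 20
20 → 2² + 0² = 4 + 0 = 4
4 → 4² = 16
16 → 1² + 6² = 1 + 36 = 37  — 37 repeats.
That took 14 steps.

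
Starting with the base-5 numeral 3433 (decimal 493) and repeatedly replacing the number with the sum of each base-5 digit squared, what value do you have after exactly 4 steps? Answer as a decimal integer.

493 = (3,4,3,3)_5 → 3² + 4² + 3² + 3² = 9 + 16 + 9 + 9 = 43
43 = (1,3,3)_5 → 1² + 3² + 3² = 1 + 9 + 9 = 19
19 = (3,4)_5 → 3² + 4² = 9 + 16 = 25
25 = (1,0,0)_5 → 1² + 0² + 0² = 1 + 0 + 0 = 1

1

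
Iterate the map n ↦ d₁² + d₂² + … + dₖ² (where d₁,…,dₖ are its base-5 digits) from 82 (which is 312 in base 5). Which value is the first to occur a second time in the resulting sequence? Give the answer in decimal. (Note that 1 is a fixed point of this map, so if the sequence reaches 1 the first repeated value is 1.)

82 = (3,1,2)_5 → 3² + 1² + 2² = 9 + 1 + 4 = 14
14 = (2,4)_5 → 2² + 4² = 4 + 16 = 20
20 = (4,0)_5 → 4² + 0² = 16 + 0 = 16
16 = (3,1)_5 → 3² + 1² = 9 + 1 = 10
10 = (2,0)_5 → 2² + 0² = 4 + 0 = 4
4 = (4)_5 → 4² = 16  — 16 already appeared earlier.

16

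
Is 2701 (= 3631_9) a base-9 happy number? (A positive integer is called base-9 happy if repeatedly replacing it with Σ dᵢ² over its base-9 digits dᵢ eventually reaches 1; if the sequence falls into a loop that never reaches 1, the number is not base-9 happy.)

not base-9 happy

2701 = (3,6,3,1)_9 → 3² + 6² + 3² + 1² = 9 + 36 + 9 + 1 = 55
55 = (6,1)_9 → 6² + 1² = 36 + 1 = 37
37 = (4,1)_9 → 4² + 1² = 16 + 1 = 17
17 = (1,8)_9 → 1² + 8² = 1 + 64 = 65
65 = (7,2)_9 → 7² + 2² = 49 + 4 = 53
53 = (5,8)_9 → 5² + 8² = 25 + 64 = 89
89 = (1,0,8)_9 → 1² + 0² + 8² = 1 + 0 + 64 = 65  — 65 already seen; the sequence cycles without reaching 1.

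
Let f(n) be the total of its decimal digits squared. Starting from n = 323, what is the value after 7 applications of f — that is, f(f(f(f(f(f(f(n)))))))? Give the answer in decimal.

323 → 3² + 2² + 3² = 9 + 4 + 9 = 22
22 → 2² + 2² = 4 + 4 = 8
8 → 8² = 64
64 → 6² + 4² = 36 + 16 = 52
52 → 5² + 2² = 25 + 4 = 29
29 → 2² + 9² = 4 + 81 = 85
85 → 8² + 5² = 64 + 25 = 89

89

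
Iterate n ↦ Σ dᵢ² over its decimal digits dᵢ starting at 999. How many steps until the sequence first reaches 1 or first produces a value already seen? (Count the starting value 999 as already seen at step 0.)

12

999 → 9² + 9² + 9² = 81 + 81 + 81 = 243
243 → 2² + 4² + 3² = 4 + 16 + 9 = 29
29 → 2² + 9² = 4 + 81 = 85
85 → 8² + 5² = 64 + 25 = 89
89 → 8² + 9² = 64 + 81 = 145
145 → 1² + 4² + 5² = 1 + 16 + 25 = 42
42 → 4² + 2² = 16 + 4 = 20
20 → 2² + 0² = 4 + 0 = 4
4 → 4² = 16
16 → 1² + 6² = 1 + 36 = 37
37 → 3² + 7² = 9 + 49 = 58
58 → 5² + 8² = 25 + 64 = 89  — 89 repeats.
That took 12 steps.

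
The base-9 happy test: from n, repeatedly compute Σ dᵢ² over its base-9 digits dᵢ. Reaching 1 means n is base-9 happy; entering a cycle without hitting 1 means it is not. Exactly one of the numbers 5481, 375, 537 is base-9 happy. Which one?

5481

5481: 5481 → 101 → 9 → 1  — reaches 1 (base-9 happy)
375: 375 → 77 → 89 → 65 → 53 → 89  — repeats 89 (not base-9 happy)
537: 537 → 97 → 51 → 61 → 85 → 17 → 65 → 53 → 89 → 65  — repeats 65 (not base-9 happy)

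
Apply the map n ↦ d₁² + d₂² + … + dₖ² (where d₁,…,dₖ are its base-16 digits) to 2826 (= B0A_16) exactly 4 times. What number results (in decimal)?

197

2826 = (11,0,10)_16 → 11² + 0² + 10² = 121 + 0 + 100 = 221
221 = (13,13)_16 → 13² + 13² = 169 + 169 = 338
338 = (1,5,2)_16 → 1² + 5² + 2² = 1 + 25 + 4 = 30
30 = (1,14)_16 → 1² + 14² = 1 + 196 = 197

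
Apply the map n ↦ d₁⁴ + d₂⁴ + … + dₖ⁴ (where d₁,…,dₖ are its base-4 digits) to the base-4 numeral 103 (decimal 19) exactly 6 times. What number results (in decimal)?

19 = (1,0,3)_4 → 1⁴ + 0⁴ + 3⁴ = 1 + 0 + 81 = 82
82 = (1,1,0,2)_4 → 1⁴ + 1⁴ + 0⁴ + 2⁴ = 1 + 1 + 0 + 16 = 18
18 = (1,0,2)_4 → 1⁴ + 0⁴ + 2⁴ = 1 + 0 + 16 = 17
17 = (1,0,1)_4 → 1⁴ + 0⁴ + 1⁴ = 1 + 0 + 1 = 2
2 = (2)_4 → 2⁴ = 16
16 = (1,0,0)_4 → 1⁴ + 0⁴ + 0⁴ = 1 + 0 + 0 = 1

1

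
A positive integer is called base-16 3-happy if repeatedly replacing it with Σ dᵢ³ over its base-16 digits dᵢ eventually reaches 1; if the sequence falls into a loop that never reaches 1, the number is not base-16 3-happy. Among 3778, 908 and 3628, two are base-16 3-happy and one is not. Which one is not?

908

3778: 3778 → 4480 → 514 → 16 → 1  — reaches 1 (base-16 3-happy)
908: 908 → 2267 → 4040 → 5615 → 6245 → 854 → 368 → 344 → 638 → 3095 → 2072 → 1025 → 65 → 65  — repeats 65 (not base-16 3-happy)
3628: 3628 → 4480 → 514 → 16 → 1  — reaches 1 (base-16 3-happy)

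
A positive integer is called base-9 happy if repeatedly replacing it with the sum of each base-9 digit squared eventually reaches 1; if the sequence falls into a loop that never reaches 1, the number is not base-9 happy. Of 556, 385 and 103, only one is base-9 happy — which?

556: 556 → 134 → 90 → 2 → 4 → 16 → 50 → 50  — repeats 50 (not base-9 happy)
385: 385 → 101 → 9 → 1  — reaches 1 (base-9 happy)
103: 103 → 21 → 13 → 17 → 65 → 53 → 89 → 65  — repeats 65 (not base-9 happy)

385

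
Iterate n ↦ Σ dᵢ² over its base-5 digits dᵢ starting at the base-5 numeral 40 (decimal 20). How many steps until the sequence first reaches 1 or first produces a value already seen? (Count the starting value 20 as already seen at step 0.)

4

20 = (4,0)_5 → 4² + 0² = 16
16 = (3,1)_5 → 3² + 1² = 10
10 = (2,0)_5 → 2² + 0² = 4
4 = (4)_5 → 4² = 16  — 16 repeats.
That took 4 steps.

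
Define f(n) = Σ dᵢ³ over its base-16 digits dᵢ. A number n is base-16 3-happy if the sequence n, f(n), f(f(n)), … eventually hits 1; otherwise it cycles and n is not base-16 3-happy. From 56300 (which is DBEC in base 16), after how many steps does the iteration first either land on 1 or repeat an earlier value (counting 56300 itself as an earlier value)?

12

56300 = (13,11,14,12)_16 → 13³ + 11³ + 14³ + 12³ = 8000
8000 = (1,15,4,0)_16 → 1³ + 15³ + 4³ + 0³ = 3440
3440 = (13,7,0)_16 → 13³ + 7³ + 0³ = 2540
2540 = (9,14,12)_16 → 9³ + 14³ + 12³ = 5201
5201 = (1,4,5,1)_16 → 1³ + 4³ + 5³ + 1³ = 191
191 = (11,15)_16 → 11³ + 15³ = 4706
4706 = (1,2,6,2)_16 → 1³ + 2³ + 6³ + 2³ = 233
233 = (14,9)_16 → 14³ + 9³ = 3473
3473 = (13,9,1)_16 → 13³ + 9³ + 1³ = 2927
2927 = (11,6,15)_16 → 11³ + 6³ + 15³ = 4922
4922 = (1,3,3,10)_16 → 1³ + 3³ + 3³ + 10³ = 1055
1055 = (4,1,15)_16 → 4³ + 1³ + 15³ = 3440  — 3440 repeats.
That took 12 steps.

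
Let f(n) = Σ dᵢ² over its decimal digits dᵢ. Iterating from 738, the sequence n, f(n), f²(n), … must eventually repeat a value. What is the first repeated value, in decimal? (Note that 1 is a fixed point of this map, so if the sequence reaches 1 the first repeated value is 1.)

37

738 → 122
122 → 9
9 → 81
81 → 65
65 → 61
61 → 37
37 → 58
58 → 89
89 → 145
145 → 42
42 → 20
20 → 4
4 → 16
16 → 37  — 37 already appeared earlier.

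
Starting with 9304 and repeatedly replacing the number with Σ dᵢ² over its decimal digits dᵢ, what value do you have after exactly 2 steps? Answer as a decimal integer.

9304 → 9² + 3² + 0² + 4² = 81 + 9 + 0 + 16 = 106
106 → 1² + 0² + 6² = 1 + 0 + 36 = 37

37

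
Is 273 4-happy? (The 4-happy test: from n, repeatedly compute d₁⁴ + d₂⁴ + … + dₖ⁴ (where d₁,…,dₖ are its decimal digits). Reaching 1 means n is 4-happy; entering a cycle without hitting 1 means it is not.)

not 4-happy

273 → 2⁴ + 7⁴ + 3⁴ = 2498
2498 → 2⁴ + 4⁴ + 9⁴ + 8⁴ = 10929
10929 → 1⁴ + 0⁴ + 9⁴ + 2⁴ + 9⁴ = 13139
13139 → 1⁴ + 3⁴ + 1⁴ + 3⁴ + 9⁴ = 6725
6725 → 6⁴ + 7⁴ + 2⁴ + 5⁴ = 4338
4338 → 4⁴ + 3⁴ + 3⁴ + 8⁴ = 4514
4514 → 4⁴ + 5⁴ + 1⁴ + 4⁴ = 1138
1138 → 1⁴ + 1⁴ + 3⁴ + 8⁴ = 4179
4179 → 4⁴ + 1⁴ + 7⁴ + 9⁴ = 9219
9219 → 9⁴ + 2⁴ + 1⁴ + 9⁴ = 13139  — 13139 already seen; the sequence cycles without reaching 1.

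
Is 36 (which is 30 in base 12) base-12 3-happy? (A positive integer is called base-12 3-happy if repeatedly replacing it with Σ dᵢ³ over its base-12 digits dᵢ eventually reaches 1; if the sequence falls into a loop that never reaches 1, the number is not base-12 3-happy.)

base-12 3-happy

36 = (3,0)_12 → 3³ + 0³ = 27
27 = (2,3)_12 → 2³ + 3³ = 35
35 = (2,11)_12 → 2³ + 11³ = 1339
1339 = (9,3,7)_12 → 9³ + 3³ + 7³ = 1099
1099 = (7,7,7)_12 → 7³ + 7³ + 7³ = 1029
1029 = (7,1,9)_12 → 7³ + 1³ + 9³ = 1073
1073 = (7,5,5)_12 → 7³ + 5³ + 5³ = 593
593 = (4,1,5)_12 → 4³ + 1³ + 5³ = 190
190 = (1,3,10)_12 → 1³ + 3³ + 10³ = 1028
1028 = (7,1,8)_12 → 7³ + 1³ + 8³ = 856
856 = (5,11,4)_12 → 5³ + 11³ + 4³ = 1520
1520 = (10,6,8)_12 → 10³ + 6³ + 8³ = 1728
1728 = (1,0,0,0)_12 → 1³ + 0³ + 0³ + 0³ = 1  — reached 1.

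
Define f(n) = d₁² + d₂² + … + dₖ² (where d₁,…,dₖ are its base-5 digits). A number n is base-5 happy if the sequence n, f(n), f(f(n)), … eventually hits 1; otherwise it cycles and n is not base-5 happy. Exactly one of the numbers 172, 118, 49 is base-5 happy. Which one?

172: 172 → 22 → 20 → 16 → 10 → 4 → 16  — repeats 16 (not base-5 happy)
118: 118 → 34 → 18 → 18  — repeats 18 (not base-5 happy)
49: 49 → 33 → 11 → 5 → 1  — reaches 1 (base-5 happy)

49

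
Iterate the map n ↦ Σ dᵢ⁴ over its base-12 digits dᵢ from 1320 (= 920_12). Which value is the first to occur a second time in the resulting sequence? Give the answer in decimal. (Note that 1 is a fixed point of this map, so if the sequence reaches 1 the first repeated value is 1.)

1320 = (9,2,0)_12 → 9⁴ + 2⁴ + 0⁴ = 6577
6577 = (3,9,8,1)_12 → 3⁴ + 9⁴ + 8⁴ + 1⁴ = 10739
10739 = (6,2,6,11)_12 → 6⁴ + 2⁴ + 6⁴ + 11⁴ = 17249
17249 = (9,11,9,5)_12 → 9⁴ + 11⁴ + 9⁴ + 5⁴ = 28388
28388 = (1,4,5,1,8)_12 → 1⁴ + 4⁴ + 5⁴ + 1⁴ + 8⁴ = 4979
4979 = (2,10,6,11)_12 → 2⁴ + 10⁴ + 6⁴ + 11⁴ = 25953
25953 = (1,3,0,2,9)_12 → 1⁴ + 3⁴ + 0⁴ + 2⁴ + 9⁴ = 6659
6659 = (3,10,2,11)_12 → 3⁴ + 10⁴ + 2⁴ + 11⁴ = 24738
24738 = (1,2,3,9,6)_12 → 1⁴ + 2⁴ + 3⁴ + 9⁴ + 6⁴ = 7955
7955 = (4,7,2,11)_12 → 4⁴ + 7⁴ + 2⁴ + 11⁴ = 17314
17314 = (10,0,2,10)_12 → 10⁴ + 0⁴ + 2⁴ + 10⁴ = 20016
20016 = (11,7,0,0)_12 → 11⁴ + 7⁴ + 0⁴ + 0⁴ = 17042
17042 = (9,10,4,2)_12 → 9⁴ + 10⁴ + 4⁴ + 2⁴ = 16833
16833 = (9,8,10,9)_12 → 9⁴ + 8⁴ + 10⁴ + 9⁴ = 27218
27218 = (1,3,9,0,2)_12 → 1⁴ + 3⁴ + 9⁴ + 0⁴ + 2⁴ = 6659  — 6659 already appeared earlier.

6659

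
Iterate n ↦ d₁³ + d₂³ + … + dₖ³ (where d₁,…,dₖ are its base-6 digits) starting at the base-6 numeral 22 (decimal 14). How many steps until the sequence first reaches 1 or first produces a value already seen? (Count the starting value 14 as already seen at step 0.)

14 = (2,2)_6 → 2³ + 2³ = 8 + 8 = 16
16 = (2,4)_6 → 2³ + 4³ = 8 + 64 = 72
72 = (2,0,0)_6 → 2³ + 0³ + 0³ = 8 + 0 + 0 = 8
8 = (1,2)_6 → 1³ + 2³ = 1 + 8 = 9
9 = (1,3)_6 → 1³ + 3³ = 1 + 27 = 28
28 = (4,4)_6 → 4³ + 4³ = 64 + 64 = 128
128 = (3,3,2)_6 → 3³ + 3³ + 2³ = 27 + 27 + 8 = 62
62 = (1,4,2)_6 → 1³ + 4³ + 2³ = 1 + 64 + 8 = 73
73 = (2,0,1)_6 → 2³ + 0³ + 1³ = 8 + 0 + 1 = 9  — 9 repeats.
That took 9 steps.

9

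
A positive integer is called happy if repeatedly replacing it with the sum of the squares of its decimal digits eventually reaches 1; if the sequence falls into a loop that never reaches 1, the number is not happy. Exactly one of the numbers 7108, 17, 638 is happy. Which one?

638

7108: 7108 → 114 → 18 → 65 → 61 → 37 → 58 → 89 → 145 → 42 → 20 → 4 → 16 → 37  — repeats 37 (not happy)
17: 17 → 50 → 25 → 29 → 85 → 89 → 145 → 42 → 20 → 4 → 16 → 37 → 58 → 89  — repeats 89 (not happy)
638: 638 → 109 → 82 → 68 → 100 → 1  — reaches 1 (happy)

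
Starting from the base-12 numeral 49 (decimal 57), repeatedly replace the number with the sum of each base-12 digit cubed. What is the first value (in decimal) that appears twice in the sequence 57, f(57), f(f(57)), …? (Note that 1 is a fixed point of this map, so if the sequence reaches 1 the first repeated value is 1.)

57 = (4,9)_12 → 4³ + 9³ = 64 + 729 = 793
793 = (5,6,1)_12 → 5³ + 6³ + 1³ = 125 + 216 + 1 = 342
342 = (2,4,6)_12 → 2³ + 4³ + 6³ = 8 + 64 + 216 = 288
288 = (2,0,0)_12 → 2³ + 0³ + 0³ = 8 + 0 + 0 = 8
8 = (8)_12 → 8³ = 512
512 = (3,6,8)_12 → 3³ + 6³ + 8³ = 27 + 216 + 512 = 755
755 = (5,2,11)_12 → 5³ + 2³ + 11³ = 125 + 8 + 1331 = 1464
1464 = (10,2,0)_12 → 10³ + 2³ + 0³ = 1000 + 8 + 0 = 1008
1008 = (7,0,0)_12 → 7³ + 0³ + 0³ = 343 + 0 + 0 = 343
343 = (2,4,7)_12 → 2³ + 4³ + 7³ = 8 + 64 + 343 = 415
415 = (2,10,7)_12 → 2³ + 10³ + 7³ = 8 + 1000 + 343 = 1351
1351 = (9,4,7)_12 → 9³ + 4³ + 7³ = 729 + 64 + 343 = 1136
1136 = (7,10,8)_12 → 7³ + 10³ + 8³ = 343 + 1000 + 512 = 1855
1855 = (1,0,10,7)_12 → 1³ + 0³ + 10³ + 7³ = 1 + 0 + 1000 + 343 = 1344
1344 = (9,4,0)_12 → 9³ + 4³ + 0³ = 729 + 64 + 0 = 793  — 793 already appeared earlier.

793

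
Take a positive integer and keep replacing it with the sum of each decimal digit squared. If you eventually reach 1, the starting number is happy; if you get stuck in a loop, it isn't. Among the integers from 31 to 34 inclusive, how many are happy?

2

31: 31 → 10 → 1  — happy
32: 32 → 13 → 10 → 1  — happy
33: 33 → 18 → 65 → 61 → 37 → 58 → 89 → 145 → 42 → 20 → 4 → 16 → 37  — not happy
34: 34 → 25 → 29 → 85 → 89 → 145 → 42 → 20 → 4 → 16 → 37 → 58 → 89  — not happy
happy: 31, 32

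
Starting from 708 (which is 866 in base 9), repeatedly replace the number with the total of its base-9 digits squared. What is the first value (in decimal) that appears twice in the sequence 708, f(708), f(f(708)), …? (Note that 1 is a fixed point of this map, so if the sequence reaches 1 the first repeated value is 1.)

708 = (8,6,6)_9 → 8² + 6² + 6² = 64 + 36 + 36 = 136
136 = (1,6,1)_9 → 1² + 6² + 1² = 1 + 36 + 1 = 38
38 = (4,2)_9 → 4² + 2² = 16 + 4 = 20
20 = (2,2)_9 → 2² + 2² = 4 + 4 = 8
8 = (8)_9 → 8² = 64
64 = (7,1)_9 → 7² + 1² = 49 + 1 = 50
50 = (5,5)_9 → 5² + 5² = 25 + 25 = 50  — 50 already appeared earlier.

50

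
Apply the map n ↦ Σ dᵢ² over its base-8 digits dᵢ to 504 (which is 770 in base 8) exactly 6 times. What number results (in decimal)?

504 = (7,7,0)_8 → 7² + 7² + 0² = 49 + 49 + 0 = 98
98 = (1,4,2)_8 → 1² + 4² + 2² = 1 + 16 + 4 = 21
21 = (2,5)_8 → 2² + 5² = 4 + 25 = 29
29 = (3,5)_8 → 3² + 5² = 9 + 25 = 34
34 = (4,2)_8 → 4² + 2² = 16 + 4 = 20
20 = (2,4)_8 → 2² + 4² = 4 + 16 = 20

20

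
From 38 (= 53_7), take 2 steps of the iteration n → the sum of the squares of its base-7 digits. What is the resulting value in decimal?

38 = (5,3)_7 → 5² + 3² = 25 + 9 = 34
34 = (4,6)_7 → 4² + 6² = 16 + 36 = 52

52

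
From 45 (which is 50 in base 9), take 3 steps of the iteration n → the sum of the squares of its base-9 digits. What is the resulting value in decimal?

89

45 = (5,0)_9 → 5² + 0² = 25 + 0 = 25
25 = (2,7)_9 → 2² + 7² = 4 + 49 = 53
53 = (5,8)_9 → 5² + 8² = 25 + 64 = 89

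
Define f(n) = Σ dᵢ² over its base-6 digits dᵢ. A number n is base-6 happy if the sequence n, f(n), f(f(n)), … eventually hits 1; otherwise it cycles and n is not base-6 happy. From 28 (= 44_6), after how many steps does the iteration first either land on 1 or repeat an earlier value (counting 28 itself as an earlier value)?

10

28 = (4,4)_6 → 4² + 4² = 32
32 = (5,2)_6 → 5² + 2² = 29
29 = (4,5)_6 → 4² + 5² = 41
41 = (1,0,5)_6 → 1² + 0² + 5² = 26
26 = (4,2)_6 → 4² + 2² = 20
20 = (3,2)_6 → 3² + 2² = 13
13 = (2,1)_6 → 2² + 1² = 5
5 = (5)_6 → 5² = 25
25 = (4,1)_6 → 4² + 1² = 17
17 = (2,5)_6 → 2² + 5² = 29  — 29 repeats.
That took 10 steps.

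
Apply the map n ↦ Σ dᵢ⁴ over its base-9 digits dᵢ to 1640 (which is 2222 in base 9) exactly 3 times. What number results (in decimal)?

1640 = (2,2,2,2)_9 → 2⁴ + 2⁴ + 2⁴ + 2⁴ = 16 + 16 + 16 + 16 = 64
64 = (7,1)_9 → 7⁴ + 1⁴ = 2401 + 1 = 2402
2402 = (3,2,5,8)_9 → 3⁴ + 2⁴ + 5⁴ + 8⁴ = 81 + 16 + 625 + 4096 = 4818

4818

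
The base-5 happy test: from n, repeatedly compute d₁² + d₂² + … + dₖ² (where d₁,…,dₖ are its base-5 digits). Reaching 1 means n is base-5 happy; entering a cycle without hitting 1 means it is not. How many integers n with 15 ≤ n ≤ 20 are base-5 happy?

1

15: 15 → 9 → 17 → 13 → 13  — not base-5 happy
16: 16 → 10 → 4 → 16  — not base-5 happy
17: 17 → 13 → 13  — not base-5 happy
18: 18 → 18  — not base-5 happy
19: 19 → 25 → 1  — base-5 happy
20: 20 → 16 → 10 → 4 → 16  — not base-5 happy
base-5 happy: 19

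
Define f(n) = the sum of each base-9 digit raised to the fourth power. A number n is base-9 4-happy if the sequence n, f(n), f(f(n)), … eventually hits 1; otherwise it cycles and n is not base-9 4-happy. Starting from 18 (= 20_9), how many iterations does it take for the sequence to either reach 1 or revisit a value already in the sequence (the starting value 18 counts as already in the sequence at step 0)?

18 = (2,0)_9 → 2⁴ + 0⁴ = 16
16 = (1,7)_9 → 1⁴ + 7⁴ = 2402
2402 = (3,2,5,8)_9 → 3⁴ + 2⁴ + 5⁴ + 8⁴ = 4818
4818 = (6,5,4,3)_9 → 6⁴ + 5⁴ + 4⁴ + 3⁴ = 2258
2258 = (3,0,7,8)_9 → 3⁴ + 0⁴ + 7⁴ + 8⁴ = 6578
6578 = (1,0,0,1,8)_9 → 1⁴ + 0⁴ + 0⁴ + 1⁴ + 8⁴ = 4098
4098 = (5,5,5,3)_9 → 5⁴ + 5⁴ + 5⁴ + 3⁴ = 1956
1956 = (2,6,1,3)_9 → 2⁴ + 6⁴ + 1⁴ + 3⁴ = 1394
1394 = (1,8,1,8)_9 → 1⁴ + 8⁴ + 1⁴ + 8⁴ = 8194
8194 = (1,2,2,1,4)_9 → 1⁴ + 2⁴ + 2⁴ + 1⁴ + 4⁴ = 290
290 = (3,5,2)_9 → 3⁴ + 5⁴ + 2⁴ = 722
722 = (8,8,2)_9 → 8⁴ + 8⁴ + 2⁴ = 8208
8208 = (1,2,2,3,0)_9 → 1⁴ + 2⁴ + 2⁴ + 3⁴ + 0⁴ = 114
114 = (1,3,6)_9 → 1⁴ + 3⁴ + 6⁴ = 1378
1378 = (1,8,0,1)_9 → 1⁴ + 8⁴ + 0⁴ + 1⁴ = 4098  — 4098 repeats.
That took 15 steps.

15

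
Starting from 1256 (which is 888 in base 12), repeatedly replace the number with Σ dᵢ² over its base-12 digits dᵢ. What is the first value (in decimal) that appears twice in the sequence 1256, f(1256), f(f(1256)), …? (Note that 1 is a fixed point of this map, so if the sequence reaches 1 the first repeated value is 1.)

26

1256 = (8,8,8)_12 → 8² + 8² + 8² = 192
192 = (1,4,0)_12 → 1² + 4² + 0² = 17
17 = (1,5)_12 → 1² + 5² = 26
26 = (2,2)_12 → 2² + 2² = 8
8 = (8)_12 → 8² = 64
64 = (5,4)_12 → 5² + 4² = 41
41 = (3,5)_12 → 3² + 5² = 34
34 = (2,10)_12 → 2² + 10² = 104
104 = (8,8)_12 → 8² + 8² = 128
128 = (10,8)_12 → 10² + 8² = 164
164 = (1,1,8)_12 → 1² + 1² + 8² = 66
66 = (5,6)_12 → 5² + 6² = 61
61 = (5,1)_12 → 5² + 1² = 26  — 26 already appeared earlier.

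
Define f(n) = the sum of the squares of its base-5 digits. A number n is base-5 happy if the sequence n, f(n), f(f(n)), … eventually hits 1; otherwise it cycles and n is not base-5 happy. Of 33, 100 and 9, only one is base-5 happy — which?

33: 33 → 11 → 5 → 1  — reaches 1 (base-5 happy)
100: 100 → 16 → 10 → 4 → 16  — repeats 16 (not base-5 happy)
9: 9 → 17 → 13 → 13  — repeats 13 (not base-5 happy)

33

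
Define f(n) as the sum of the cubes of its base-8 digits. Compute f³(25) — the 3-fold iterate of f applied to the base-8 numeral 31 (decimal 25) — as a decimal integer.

25 = (3,1)_8 → 28
28 = (3,4)_8 → 91
91 = (1,3,3)_8 → 55

55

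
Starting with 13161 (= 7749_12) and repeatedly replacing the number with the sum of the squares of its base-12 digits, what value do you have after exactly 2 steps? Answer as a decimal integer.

26

13161 = (7,7,4,9)_12 → 7² + 7² + 4² + 9² = 49 + 49 + 16 + 81 = 195
195 = (1,4,3)_12 → 1² + 4² + 3² = 1 + 16 + 9 = 26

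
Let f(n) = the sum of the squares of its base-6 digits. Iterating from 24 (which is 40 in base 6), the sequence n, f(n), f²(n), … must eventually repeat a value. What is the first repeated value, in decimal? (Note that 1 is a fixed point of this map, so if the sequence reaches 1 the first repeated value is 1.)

20

24 = (4,0)_6 → 4² + 0² = 16
16 = (2,4)_6 → 2² + 4² = 20
20 = (3,2)_6 → 3² + 2² = 13
13 = (2,1)_6 → 2² + 1² = 5
5 = (5)_6 → 5² = 25
25 = (4,1)_6 → 4² + 1² = 17
17 = (2,5)_6 → 2² + 5² = 29
29 = (4,5)_6 → 4² + 5² = 41
41 = (1,0,5)_6 → 1² + 0² + 5² = 26
26 = (4,2)_6 → 4² + 2² = 20  — 20 already appeared earlier.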